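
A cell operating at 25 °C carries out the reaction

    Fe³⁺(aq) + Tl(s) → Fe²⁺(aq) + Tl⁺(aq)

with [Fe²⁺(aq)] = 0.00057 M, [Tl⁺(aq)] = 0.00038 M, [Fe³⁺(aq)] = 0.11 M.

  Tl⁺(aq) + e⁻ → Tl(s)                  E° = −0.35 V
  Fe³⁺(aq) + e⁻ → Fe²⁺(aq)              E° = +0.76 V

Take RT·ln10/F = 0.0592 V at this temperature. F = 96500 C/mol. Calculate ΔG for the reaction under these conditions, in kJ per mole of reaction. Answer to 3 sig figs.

The standard cell potential is +0.76 − (−0.35) = +1.11 V, with n = 1 electron in the balanced equation.
Here Q = ([Fe²⁺(aq)]·[Tl⁺(aq)]) / [Fe³⁺(aq)] = 1.97×10^−6 (log Q = −5.706), giving E = +1.11 − (0.0592/1)·(−5.706) = +1.4478 V.
Then ΔG = −nFE = −1 × 96500 × +1.4478 J/mol = −140 kJ/mol.

−140 kJ/mol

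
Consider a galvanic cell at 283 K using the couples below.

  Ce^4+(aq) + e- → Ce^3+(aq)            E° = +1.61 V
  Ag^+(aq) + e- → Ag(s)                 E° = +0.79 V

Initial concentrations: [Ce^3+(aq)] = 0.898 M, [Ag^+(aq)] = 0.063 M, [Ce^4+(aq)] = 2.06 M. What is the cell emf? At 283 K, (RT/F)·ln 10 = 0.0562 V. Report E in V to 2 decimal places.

+0.91 V

Ce⁴⁺/Ce³⁺ is reduced (cathode, E° = +1.61 V) and Ag⁺/Ag is oxidized (anode).
E°cell = +1.61 − (+0.79) = +0.82 V, with n = 1 electron transferred.
For the overall reaction Ce^4+(aq) + Ag(s) → Ce^3+(aq) + Ag^+(aq), Q = ([Ce^3+(aq)]·[Ag^+(aq)]) / [Ce^4+(aq)] = 0.0275, giving log Q = −1.561.
E = E° − (0.0562/n)·log Q = +0.82 − (0.0562/1)(−1.561) = +0.91 V.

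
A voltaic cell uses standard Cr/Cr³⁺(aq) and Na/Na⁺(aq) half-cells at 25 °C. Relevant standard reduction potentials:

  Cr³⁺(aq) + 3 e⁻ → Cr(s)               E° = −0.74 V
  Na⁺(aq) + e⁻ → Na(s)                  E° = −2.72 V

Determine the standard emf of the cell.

+1.98 V

Of the two couples in this cell, the one with the more positive reduction potential is reduced at the cathode: here that is Cr³⁺/Cr (−0.74 V); Na⁺/Na (−2.72 V) is the anode.
E°cell = E°(cathode) − E°(anode) = −0.74 − (−2.72) = +1.98 V.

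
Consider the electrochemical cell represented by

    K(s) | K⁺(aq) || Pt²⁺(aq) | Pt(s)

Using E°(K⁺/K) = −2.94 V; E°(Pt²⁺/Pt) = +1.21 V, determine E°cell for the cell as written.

+4.15 V

By convention the left-hand electrode in cell notation is the anode (oxidation) and the right-hand electrode is the cathode (reduction).
E°cell = E°(right) − E°(left) = +1.21 − (−2.94) = +4.15 V.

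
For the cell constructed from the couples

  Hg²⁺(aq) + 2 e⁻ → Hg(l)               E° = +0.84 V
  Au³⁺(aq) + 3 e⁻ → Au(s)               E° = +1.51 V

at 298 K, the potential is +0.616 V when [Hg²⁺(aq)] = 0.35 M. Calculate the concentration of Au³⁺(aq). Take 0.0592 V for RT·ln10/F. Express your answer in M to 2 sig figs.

0.00038 M

With Au³⁺/Au at the cathode and Hg²⁺/Hg at the anode, E°cell = +1.51 − (+0.84) = +0.67 V (n = 6).
From the Nernst equation, log Q = n(E° − E)/0.0592 = 6·(+0.67 − (+0.616))/0.0592 = 5.473.
For 2 Au³⁺(aq) + 3 Hg(l) → 2 Au(s) + 3 Hg²⁺(aq), the reaction quotient is Q = [Hg²⁺(aq)]^3 / [Au³⁺(aq)]^2.
Substituting the known concentrations and solving, log [Au³⁺(aq)] = −3.420 and [Au³⁺(aq)] = 0.00038 M.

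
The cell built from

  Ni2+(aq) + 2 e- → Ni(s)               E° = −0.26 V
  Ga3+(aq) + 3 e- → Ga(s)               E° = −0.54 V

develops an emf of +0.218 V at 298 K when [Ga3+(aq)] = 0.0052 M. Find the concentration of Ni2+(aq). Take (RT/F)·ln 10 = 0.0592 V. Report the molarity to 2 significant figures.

0.00024 M

With Ni²⁺/Ni at the cathode and Ga³⁺/Ga at the anode, E°cell = −0.26 − (−0.54) = +0.28 V (n = 6).
From the Nernst equation, log Q = n(E° − E)/0.0592 = 6·(+0.28 − (+0.218))/0.0592 = 6.284.
The balanced reaction is 3 Ni2+(aq) + 2 Ga(s) → 3 Ni(s) + 2 Ga3+(aq), so Q = [Ga3+(aq)]^2 / [Ni2+(aq)]^3.
Isolating [Ni2+(aq)] in Q = 10^{6.284} yields log [Ni2+(aq)] = −3.617, i.e. 0.00024 M.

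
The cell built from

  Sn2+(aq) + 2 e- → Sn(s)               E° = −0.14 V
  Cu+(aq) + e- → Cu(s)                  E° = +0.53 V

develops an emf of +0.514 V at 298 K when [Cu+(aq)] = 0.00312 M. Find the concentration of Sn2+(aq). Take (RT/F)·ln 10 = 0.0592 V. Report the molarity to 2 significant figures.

1.8 M

The Cu⁺/Cu couple has the larger reduction potential, so it is the cathode: E°cell = +0.53 − (−0.14) = +0.67 V and n = 2.
Since E = E° − (0.0592/n)·log Q, log Q = n(E° − E)/0.0592 = 5.270.
For 2 Cu+(aq) + Sn(s) → 2 Cu(s) + Sn2+(aq), the reaction quotient is Q = [Sn2+(aq)] / [Cu+(aq)]^2.
Isolating [Sn2+(aq)] in Q = 10^{5.270} yields log [Sn2+(aq)] = 0.258, i.e. 1.8 M.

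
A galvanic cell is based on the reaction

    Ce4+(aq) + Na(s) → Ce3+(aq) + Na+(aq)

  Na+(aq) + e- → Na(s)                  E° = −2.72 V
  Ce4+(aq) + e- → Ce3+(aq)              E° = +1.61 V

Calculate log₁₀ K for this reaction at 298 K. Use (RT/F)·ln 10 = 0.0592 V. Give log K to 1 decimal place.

log K = 73.1

The Ce⁴⁺/Ce³⁺ couple is reduced (cathode); E°cell = +1.61 − (−2.72) = +4.33 V with n = 1.
At equilibrium E = 0, so log K = nE°cell / 0.0592 = (1)(+4.33) / 0.0592 = 73.1.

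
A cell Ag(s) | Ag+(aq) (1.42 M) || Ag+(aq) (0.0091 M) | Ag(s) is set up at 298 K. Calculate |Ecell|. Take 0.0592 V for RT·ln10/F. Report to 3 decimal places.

0.130 V

For a concentration cell E°cell = 0, since both electrodes use the same couple.
The compartment with the higher Ag+(aq) concentration (1.42 M) acts as the cathode; ions are reduced there and produced at the dilute (0.0091 M) anode.
With n = 1, Ecell = −(0.0592/1)·log([dilute]/[conc]) = −(0.0592/1)·log(0.0091/1.42) = +0.130 V.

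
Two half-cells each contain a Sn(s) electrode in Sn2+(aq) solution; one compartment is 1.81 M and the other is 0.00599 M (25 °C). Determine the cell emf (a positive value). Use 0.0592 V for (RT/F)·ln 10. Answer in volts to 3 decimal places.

For a concentration cell E°cell = 0, since both electrodes use the same couple.
The compartment with the higher Sn2+(aq) concentration (1.81 M) acts as the cathode; ions are reduced there and produced at the dilute (0.00599 M) anode.
With n = 2, Ecell = −(0.0592/2)·log([dilute]/[conc]) = −(0.0592/2)·log(0.00599/1.81) = +0.073 V.

0.073 V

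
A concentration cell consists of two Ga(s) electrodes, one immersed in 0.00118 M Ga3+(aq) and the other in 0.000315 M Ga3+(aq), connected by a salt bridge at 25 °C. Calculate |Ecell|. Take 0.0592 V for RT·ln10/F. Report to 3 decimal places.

For a concentration cell E°cell = 0, since both electrodes use the same couple.
The compartment with the higher Ga3+(aq) concentration (0.00118 M) acts as the cathode; ions are reduced there and produced at the dilute (0.000315 M) anode.
With n = 3, Ecell = −(0.0592/3)·log([dilute]/[conc]) = −(0.0592/3)·log(0.000315/0.00118) = +0.011 V.

0.011 V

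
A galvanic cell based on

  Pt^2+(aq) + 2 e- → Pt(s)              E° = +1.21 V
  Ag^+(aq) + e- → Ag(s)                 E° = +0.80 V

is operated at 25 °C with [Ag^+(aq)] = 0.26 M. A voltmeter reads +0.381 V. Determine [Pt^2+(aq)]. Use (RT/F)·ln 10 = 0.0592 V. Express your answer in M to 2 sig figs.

0.0071 M

With Pt²⁺/Pt at the cathode and Ag⁺/Ag at the anode, E°cell = +1.21 − (+0.80) = +0.41 V (n = 2).
From the Nernst equation, log Q = n(E° − E)/0.0592 = 2·(+0.41 − (+0.381))/0.0592 = 0.980.
Balancing electrons gives Pt^2+(aq) + 2 Ag(s) → Pt(s) + 2 Ag^+(aq); thus Q = [Ag^+(aq)]^2 / [Pt^2+(aq)].
Substituting the known concentrations and solving, log [Pt^2+(aq)] = −2.150 and [Pt^2+(aq)] = 0.0071 M.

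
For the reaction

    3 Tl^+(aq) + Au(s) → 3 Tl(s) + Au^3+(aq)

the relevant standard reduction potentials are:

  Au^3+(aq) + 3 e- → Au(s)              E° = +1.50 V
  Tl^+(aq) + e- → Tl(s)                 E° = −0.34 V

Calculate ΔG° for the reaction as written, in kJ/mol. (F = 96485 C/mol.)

In the reaction as written Tl^+(aq) is reduced, so the Tl⁺/Tl couple is the cathode and Au³⁺/Au is the anode.
E°cell = −0.34 − (+1.50) = −1.84 V; balancing electrons gives n = 3.
ΔG° = −nFE°cell = −(3)(96485)(−1.84) J/mol = +533 kJ/mol.

+533 kJ/mol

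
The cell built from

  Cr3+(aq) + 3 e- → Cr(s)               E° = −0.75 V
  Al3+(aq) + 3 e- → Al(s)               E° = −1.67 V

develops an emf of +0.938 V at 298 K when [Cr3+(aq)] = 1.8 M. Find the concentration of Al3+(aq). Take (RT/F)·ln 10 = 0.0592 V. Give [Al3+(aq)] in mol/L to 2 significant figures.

With Cr³⁺/Cr at the cathode and Al³⁺/Al at the anode, E°cell = −0.75 − (−1.67) = +0.92 V (n = 3).
From the Nernst equation, log Q = n(E° − E)/0.0592 = 3·(+0.92 − (+0.938))/0.0592 = −0.912.
For Cr3+(aq) + Al(s) → Cr(s) + Al3+(aq), the reaction quotient is Q = [Al3+(aq)] / [Cr3+(aq)].
Substituting the known concentrations and solving, log [Al3+(aq)] = −0.657 and [Al3+(aq)] = 0.22 M.

0.22 M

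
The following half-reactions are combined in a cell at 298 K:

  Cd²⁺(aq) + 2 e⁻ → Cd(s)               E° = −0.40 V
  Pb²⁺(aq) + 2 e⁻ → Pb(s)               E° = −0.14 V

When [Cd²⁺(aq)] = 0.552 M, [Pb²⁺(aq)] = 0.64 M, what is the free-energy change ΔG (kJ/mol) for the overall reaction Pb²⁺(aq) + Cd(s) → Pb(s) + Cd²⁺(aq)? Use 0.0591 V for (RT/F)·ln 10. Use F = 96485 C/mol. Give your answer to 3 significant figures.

−50.5 kJ/mol

With Pb²⁺/Pb reduced at the cathode, E°cell = −0.14 − (−0.40) = +0.26 V and n = 2.
Q = [Cd²⁺(aq)] / [Pb²⁺(aq)] = 0.863, so log Q = −0.064 and E = +0.26 − (0.0591/2)(−0.064) = +0.2619 V.
Then ΔG = −nFE = −2 × 96485 × +0.2619 J/mol = −50.5 kJ/mol.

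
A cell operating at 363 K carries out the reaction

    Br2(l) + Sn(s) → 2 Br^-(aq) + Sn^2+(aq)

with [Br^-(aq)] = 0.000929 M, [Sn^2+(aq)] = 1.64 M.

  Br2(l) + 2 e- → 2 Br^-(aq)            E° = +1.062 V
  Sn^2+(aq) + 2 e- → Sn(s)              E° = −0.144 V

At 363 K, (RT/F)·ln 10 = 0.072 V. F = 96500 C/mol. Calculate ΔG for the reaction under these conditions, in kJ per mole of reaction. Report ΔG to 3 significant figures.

−273 kJ/mol

E°cell = +1.062 − (−0.144) = +1.206 V; the balanced reaction transfers n = 2 electrons.
Here Q = [Br^-(aq)]^2·[Sn^2+(aq)] = 1.42×10^−6 (log Q = −5.849), giving E = +1.206 − (0.072/2)·(−5.849) = +1.4166 V.
Finally ΔG = −nFE = −(2)(96500 C/mol)(+1.4166 V) = −273 kJ/mol.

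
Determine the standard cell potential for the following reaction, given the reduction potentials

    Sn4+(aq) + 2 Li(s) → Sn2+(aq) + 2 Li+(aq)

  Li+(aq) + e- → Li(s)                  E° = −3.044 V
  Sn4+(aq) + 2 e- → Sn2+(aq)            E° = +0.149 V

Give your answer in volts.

+3.193 V

Sn4+(aq) gains electrons, so the Sn⁴⁺/Sn²⁺ couple is the cathode; the Li⁺/Li couple is the anode.
E°cell = E°(cathode) − E°(anode) = +0.149 − (−3.044) = +3.193 V.
The positive value indicates the reaction is spontaneous as written.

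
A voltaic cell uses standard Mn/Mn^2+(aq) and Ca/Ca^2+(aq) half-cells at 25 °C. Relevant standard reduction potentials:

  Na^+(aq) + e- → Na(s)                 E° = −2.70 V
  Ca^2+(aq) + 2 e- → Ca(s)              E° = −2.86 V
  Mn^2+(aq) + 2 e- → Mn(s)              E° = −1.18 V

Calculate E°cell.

Of the two couples in this cell, the one with the more positive reduction potential is reduced at the cathode: here that is Mn²⁺/Mn (−1.18 V); Ca²⁺/Ca (−2.86 V) is the anode.
E°cell = E°(cathode) − E°(anode) = −1.18 − (−2.86) = +1.68 V.

+1.68 V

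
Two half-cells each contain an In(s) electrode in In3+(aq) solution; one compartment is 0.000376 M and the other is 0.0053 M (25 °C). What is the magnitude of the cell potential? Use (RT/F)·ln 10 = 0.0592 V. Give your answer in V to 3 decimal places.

For a concentration cell E°cell = 0, since both electrodes use the same couple.
The compartment with the higher In3+(aq) concentration (0.0053 M) acts as the cathode; ions are reduced there and produced at the dilute (0.000376 M) anode.
With n = 3, Ecell = −(0.0592/3)·log([dilute]/[conc]) = −(0.0592/3)·log(0.000376/0.0053) = +0.023 V.

0.023 V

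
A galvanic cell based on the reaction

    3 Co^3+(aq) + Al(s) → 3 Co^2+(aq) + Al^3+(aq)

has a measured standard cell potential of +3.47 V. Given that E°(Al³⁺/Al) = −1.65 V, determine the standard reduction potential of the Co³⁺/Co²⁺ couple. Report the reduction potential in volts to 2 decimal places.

In the reaction as written the Co³⁺/Co²⁺ couple is reduced (cathode) and Al³⁺/Al is oxidized (anode), so E°cell = E°(Co³⁺/Co²⁺) − E°(Al³⁺/Al).
E°(Co³⁺/Co²⁺) = E°cell + E°(anode) = +3.47 + (−1.65) = +1.82 V.

+1.82 V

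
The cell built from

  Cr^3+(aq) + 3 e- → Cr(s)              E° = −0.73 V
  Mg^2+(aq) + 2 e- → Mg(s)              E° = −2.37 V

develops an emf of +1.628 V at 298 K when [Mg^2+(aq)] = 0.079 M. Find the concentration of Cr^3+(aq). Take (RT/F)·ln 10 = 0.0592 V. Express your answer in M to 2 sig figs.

Cr³⁺/Cr is the cathode (higher E°); E°cell = −0.73 − (−2.37) = +1.64 V with n = 6.
Rearranging E = E° − (0.0592/n)·log Q gives log Q = 6(+1.64 − (+1.628))/0.0592 = 1.216.
Balancing electrons gives 2 Cr^3+(aq) + 3 Mg(s) → 2 Cr(s) + 3 Mg^2+(aq); thus Q = [Mg^2+(aq)]^3 / [Cr^3+(aq)]^2.
Substituting the known concentrations and solving, log [Cr^3+(aq)] = −2.262 and [Cr^3+(aq)] = 0.0055 M.

0.0055 M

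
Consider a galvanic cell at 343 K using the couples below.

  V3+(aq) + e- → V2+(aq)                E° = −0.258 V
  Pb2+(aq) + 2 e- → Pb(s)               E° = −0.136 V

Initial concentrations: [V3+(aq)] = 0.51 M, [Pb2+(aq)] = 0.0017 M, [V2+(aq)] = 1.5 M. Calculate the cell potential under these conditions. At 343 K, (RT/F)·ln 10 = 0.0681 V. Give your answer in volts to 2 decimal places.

Since E°(Pb²⁺/Pb) > E°(V³⁺/V²⁺), Pb²⁺/Pb serves as the cathode.
E°cell = E°cat − E°an = −0.136 − (−0.258) = +0.122 V; n = 2.
For the overall reaction Pb2+(aq) + 2 V2+(aq) → Pb(s) + 2 V3+(aq), Q = [V3+(aq)]^2 / ([Pb2+(aq)]·[V2+(aq)]^2) = 68, giving log Q = 1.833.
Applying E = E° − (RT ln10/nF)·log Q gives +0.122 − (0.0681/2)(1.833) = +0.06 V.

+0.06 V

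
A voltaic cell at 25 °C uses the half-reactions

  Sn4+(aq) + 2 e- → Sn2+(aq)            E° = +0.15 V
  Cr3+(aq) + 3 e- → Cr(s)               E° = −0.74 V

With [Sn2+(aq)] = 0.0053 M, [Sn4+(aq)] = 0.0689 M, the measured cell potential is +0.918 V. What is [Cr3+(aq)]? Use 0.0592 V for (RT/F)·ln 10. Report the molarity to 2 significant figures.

1.8 M

The Sn⁴⁺/Sn²⁺ couple has the larger reduction potential, so it is the cathode: E°cell = +0.15 − (−0.74) = +0.89 V and n = 6.
Since E = E° − (0.0592/n)·log Q, log Q = n(E° − E)/0.0592 = −2.838.
Balancing electrons gives 3 Sn4+(aq) + 2 Cr(s) → 3 Sn2+(aq) + 2 Cr3+(aq); thus Q = ([Sn2+(aq)]^3·[Cr3+(aq)]^2) / [Sn4+(aq)]^3.
Solving for the unknown gives log [Cr3+(aq)] = 0.252, so [Cr3+(aq)] ≈ 1.8 M.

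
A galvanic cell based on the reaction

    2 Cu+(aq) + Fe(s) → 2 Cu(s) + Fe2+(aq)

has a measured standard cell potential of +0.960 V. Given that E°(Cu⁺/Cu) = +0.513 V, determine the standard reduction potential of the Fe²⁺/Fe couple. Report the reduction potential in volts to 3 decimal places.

−0.447 V

In the reaction as written the Cu⁺/Cu couple is reduced (cathode) and Fe²⁺/Fe is oxidized (anode), so E°cell = E°(Cu⁺/Cu) − E°(Fe²⁺/Fe).
E°(Fe²⁺/Fe) = E°(cathode) − E°cell = +0.513 − (+0.960) = −0.447 V.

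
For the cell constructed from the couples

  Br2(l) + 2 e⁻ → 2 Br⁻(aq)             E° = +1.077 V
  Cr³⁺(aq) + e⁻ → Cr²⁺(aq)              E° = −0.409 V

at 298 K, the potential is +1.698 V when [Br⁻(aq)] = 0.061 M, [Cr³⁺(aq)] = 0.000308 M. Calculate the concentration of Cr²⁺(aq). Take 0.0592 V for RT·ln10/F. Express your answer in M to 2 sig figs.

0.072 M

The Br₂/Br⁻ couple has the larger reduction potential, so it is the cathode: E°cell = +1.077 − (−0.409) = +1.486 V and n = 2.
Rearranging E = E° − (0.0592/n)·log Q gives log Q = 2(+1.486 − (+1.698))/0.0592 = −7.162.
For Br2(l) + 2 Cr²⁺(aq) → 2 Br⁻(aq) + 2 Cr³⁺(aq), the reaction quotient is Q = ([Br⁻(aq)]^2·[Cr³⁺(aq)]^2) / [Cr²⁺(aq)]^2.
Isolating [Cr²⁺(aq)] in Q = 10^{−7.162} yields log [Cr²⁺(aq)] = −1.145, i.e. 0.072 M.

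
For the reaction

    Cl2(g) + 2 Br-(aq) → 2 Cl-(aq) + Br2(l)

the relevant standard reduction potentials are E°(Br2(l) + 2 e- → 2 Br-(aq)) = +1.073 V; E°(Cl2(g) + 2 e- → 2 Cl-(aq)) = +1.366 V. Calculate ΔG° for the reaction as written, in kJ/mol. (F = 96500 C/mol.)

−56.5 kJ/mol

In the reaction as written Cl2(g) is reduced, so the Cl₂/Cl⁻ couple is the cathode and Br₂/Br⁻ is the anode.
E°cell = +1.366 − (+1.073) = +0.293 V; balancing electrons gives n = 2.
ΔG° = −nFE°cell = −(2)(96500)(+0.293) J/mol = −56.5 kJ/mol.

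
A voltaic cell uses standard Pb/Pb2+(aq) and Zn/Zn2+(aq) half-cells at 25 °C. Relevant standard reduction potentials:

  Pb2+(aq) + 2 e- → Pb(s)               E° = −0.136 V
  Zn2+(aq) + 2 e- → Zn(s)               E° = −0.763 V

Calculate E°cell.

Of the two couples in this cell, the one with the more positive reduction potential is reduced at the cathode: here that is Pb²⁺/Pb (−0.136 V); Zn²⁺/Zn (−0.763 V) is the anode.
E°cell = E°(cathode) − E°(anode) = −0.136 − (−0.763) = +0.627 V.

+0.627 V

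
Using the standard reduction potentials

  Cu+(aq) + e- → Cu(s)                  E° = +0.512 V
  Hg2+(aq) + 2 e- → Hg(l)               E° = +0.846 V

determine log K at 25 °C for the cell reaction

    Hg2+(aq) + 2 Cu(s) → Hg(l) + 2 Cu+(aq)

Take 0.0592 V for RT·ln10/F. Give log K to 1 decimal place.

The Hg²⁺/Hg couple is reduced (cathode); E°cell = +0.846 − (+0.512) = +0.334 V with n = 2.
At equilibrium E = 0, so log K = nE°cell / 0.0592 = (2)(+0.334) / 0.0592 = 11.3.

log K = 11.3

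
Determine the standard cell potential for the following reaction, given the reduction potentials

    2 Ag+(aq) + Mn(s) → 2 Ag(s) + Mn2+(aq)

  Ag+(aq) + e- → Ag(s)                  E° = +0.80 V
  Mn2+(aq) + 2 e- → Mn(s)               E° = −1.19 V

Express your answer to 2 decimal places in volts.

Ag+(aq) gains electrons, so the Ag⁺/Ag couple is the cathode; the Mn²⁺/Mn couple is the anode.
E°cell = E°(cathode) − E°(anode) = +0.80 − (−1.19) = +1.99 V.

+1.99 V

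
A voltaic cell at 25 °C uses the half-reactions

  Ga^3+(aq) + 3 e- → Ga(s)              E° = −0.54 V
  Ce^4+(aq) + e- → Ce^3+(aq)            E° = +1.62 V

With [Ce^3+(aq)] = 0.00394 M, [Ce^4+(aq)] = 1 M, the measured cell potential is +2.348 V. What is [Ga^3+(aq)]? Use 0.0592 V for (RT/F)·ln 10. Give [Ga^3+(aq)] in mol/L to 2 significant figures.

With Ce⁴⁺/Ce³⁺ at the cathode and Ga³⁺/Ga at the anode, E°cell = +1.62 − (−0.54) = +2.16 V (n = 3).
Rearranging E = E° − (0.0592/n)·log Q gives log Q = 3(+2.16 − (+2.348))/0.0592 = −9.527.
The balanced reaction is 3 Ce^4+(aq) + Ga(s) → 3 Ce^3+(aq) + Ga^3+(aq), so Q = ([Ce^3+(aq)]^3·[Ga^3+(aq)]) / [Ce^4+(aq)]^3.
Isolating [Ga^3+(aq)] in Q = 10^{−9.527} yields log [Ga^3+(aq)] = −2.313, i.e. 0.0049 M.

0.0049 M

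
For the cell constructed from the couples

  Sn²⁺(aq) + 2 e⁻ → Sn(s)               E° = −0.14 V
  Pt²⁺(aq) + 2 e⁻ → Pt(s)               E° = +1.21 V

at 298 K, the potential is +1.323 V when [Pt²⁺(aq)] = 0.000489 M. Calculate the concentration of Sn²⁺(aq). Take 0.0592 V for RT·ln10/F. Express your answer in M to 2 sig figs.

0.0040 M

The Pt²⁺/Pt couple has the larger reduction potential, so it is the cathode: E°cell = +1.21 − (−0.14) = +1.35 V and n = 2.
Rearranging E = E° − (0.0592/n)·log Q gives log Q = 2(+1.35 − (+1.323))/0.0592 = 0.912.
Balancing electrons gives Pt²⁺(aq) + Sn(s) → Pt(s) + Sn²⁺(aq); thus Q = [Sn²⁺(aq)] / [Pt²⁺(aq)].
Substituting the known concentrations and solving, log [Sn²⁺(aq)] = −2.399 and [Sn²⁺(aq)] = 0.0040 M.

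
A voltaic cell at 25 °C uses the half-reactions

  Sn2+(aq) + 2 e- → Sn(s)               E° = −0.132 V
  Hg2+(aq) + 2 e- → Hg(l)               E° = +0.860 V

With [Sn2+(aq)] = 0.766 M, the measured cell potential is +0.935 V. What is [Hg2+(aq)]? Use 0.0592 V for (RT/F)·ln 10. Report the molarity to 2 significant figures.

With Hg²⁺/Hg at the cathode and Sn²⁺/Sn at the anode, E°cell = +0.860 − (−0.132) = +0.992 V (n = 2).
Rearranging E = E° − (0.0592/n)·log Q gives log Q = 2(+0.992 − (+0.935))/0.0592 = 1.926.
For Hg2+(aq) + Sn(s) → Hg(l) + Sn2+(aq), the reaction quotient is Q = [Sn2+(aq)] / [Hg2+(aq)].
Isolating [Hg2+(aq)] in Q = 10^{1.926} yields log [Hg2+(aq)] = −2.042, i.e. 0.0091 M.

0.0091 M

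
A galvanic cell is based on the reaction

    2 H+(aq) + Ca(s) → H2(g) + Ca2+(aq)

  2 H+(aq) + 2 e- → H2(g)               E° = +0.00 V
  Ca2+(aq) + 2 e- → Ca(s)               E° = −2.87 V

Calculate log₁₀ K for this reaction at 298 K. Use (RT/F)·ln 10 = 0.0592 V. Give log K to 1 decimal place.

log K = 97.0

The 2H⁺/H₂ couple is reduced (cathode); E°cell = +0.00 − (−2.87) = +2.87 V with n = 2.
At equilibrium E = 0, so log K = nE°cell / 0.0592 = (2)(+2.87) / 0.0592 = 97.0.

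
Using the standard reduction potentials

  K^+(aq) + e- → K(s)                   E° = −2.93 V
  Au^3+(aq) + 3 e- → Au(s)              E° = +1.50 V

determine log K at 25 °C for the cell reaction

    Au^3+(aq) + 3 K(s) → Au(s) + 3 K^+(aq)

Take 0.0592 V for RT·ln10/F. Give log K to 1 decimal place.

log K = 224.5

The Au³⁺/Au couple is reduced (cathode); E°cell = +1.50 − (−2.93) = +4.43 V with n = 3.
At equilibrium E = 0, so log K = nE°cell / 0.0592 = (3)(+4.43) / 0.0592 = 224.5.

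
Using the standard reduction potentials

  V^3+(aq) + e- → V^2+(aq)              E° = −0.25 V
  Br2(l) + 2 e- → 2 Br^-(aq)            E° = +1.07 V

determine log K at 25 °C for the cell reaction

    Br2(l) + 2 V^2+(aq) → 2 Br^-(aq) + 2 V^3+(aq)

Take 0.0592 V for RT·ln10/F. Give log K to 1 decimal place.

log K = 44.6

The Br₂/Br⁻ couple is reduced (cathode); E°cell = +1.07 − (−0.25) = +1.32 V with n = 2.
At equilibrium E = 0, so log K = nE°cell / 0.0592 = (2)(+1.32) / 0.0592 = 44.6.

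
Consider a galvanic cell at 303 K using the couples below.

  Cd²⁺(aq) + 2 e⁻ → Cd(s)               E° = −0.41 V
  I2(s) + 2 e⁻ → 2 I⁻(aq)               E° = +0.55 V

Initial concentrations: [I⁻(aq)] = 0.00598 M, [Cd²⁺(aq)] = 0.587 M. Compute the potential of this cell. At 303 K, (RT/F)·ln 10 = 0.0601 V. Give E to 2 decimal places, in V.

The I₂/I⁻ couple has the more positive E°, so it is the cathode; Cd²⁺/Cd is the anode.
E°cell = E°cat − E°an = +0.55 − (−0.41) = +0.96 V; n = 2.
The balanced reaction is I2(s) + Cd(s) → 2 I⁻(aq) + Cd²⁺(aq), so Q = [I⁻(aq)]^2·[Cd²⁺(aq)] = 2.1×10^−5 and log Q = −4.678.
By the Nernst equation, E = +0.96 − (0.0601/2)·(−4.678) = +1.10 V.

+1.10 V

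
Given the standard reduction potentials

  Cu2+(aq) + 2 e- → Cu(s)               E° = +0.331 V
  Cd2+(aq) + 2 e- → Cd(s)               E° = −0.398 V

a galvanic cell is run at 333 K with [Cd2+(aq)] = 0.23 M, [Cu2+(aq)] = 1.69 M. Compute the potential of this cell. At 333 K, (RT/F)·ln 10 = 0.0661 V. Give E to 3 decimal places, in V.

Cu²⁺/Cu is reduced (cathode, E° = +0.331 V) and Cd²⁺/Cd is oxidized (anode).
E°cell = +0.331 − (−0.398) = +0.729 V, with n = 2 electrons transferred.
The balanced reaction is Cu2+(aq) + Cd(s) → Cu(s) + Cd2+(aq), so Q = [Cd2+(aq)] / [Cu2+(aq)] = 0.136 and log Q = −0.866.
E = E° − (0.0661/n)·log Q = +0.729 − (0.0661/2)(−0.866) = +0.758 V.

+0.758 V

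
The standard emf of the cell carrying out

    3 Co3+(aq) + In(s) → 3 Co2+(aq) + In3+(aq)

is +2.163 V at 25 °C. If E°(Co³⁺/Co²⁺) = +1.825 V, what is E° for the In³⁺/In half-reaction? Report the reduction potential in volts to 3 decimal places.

−0.338 V

In the reaction as written the Co³⁺/Co²⁺ couple is reduced (cathode) and In³⁺/In is oxidized (anode), so E°cell = E°(Co³⁺/Co²⁺) − E°(In³⁺/In).
E°(In³⁺/In) = E°(cathode) − E°cell = +1.825 − (+2.163) = −0.338 V.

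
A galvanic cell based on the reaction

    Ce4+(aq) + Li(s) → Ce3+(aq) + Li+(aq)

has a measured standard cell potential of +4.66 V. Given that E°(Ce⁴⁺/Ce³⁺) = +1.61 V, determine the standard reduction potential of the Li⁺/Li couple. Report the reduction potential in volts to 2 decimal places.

−3.05 V

In the reaction as written the Ce⁴⁺/Ce³⁺ couple is reduced (cathode) and Li⁺/Li is oxidized (anode), so E°cell = E°(Ce⁴⁺/Ce³⁺) − E°(Li⁺/Li).
E°(Li⁺/Li) = E°(cathode) − E°cell = +1.61 − (+4.66) = −3.05 V.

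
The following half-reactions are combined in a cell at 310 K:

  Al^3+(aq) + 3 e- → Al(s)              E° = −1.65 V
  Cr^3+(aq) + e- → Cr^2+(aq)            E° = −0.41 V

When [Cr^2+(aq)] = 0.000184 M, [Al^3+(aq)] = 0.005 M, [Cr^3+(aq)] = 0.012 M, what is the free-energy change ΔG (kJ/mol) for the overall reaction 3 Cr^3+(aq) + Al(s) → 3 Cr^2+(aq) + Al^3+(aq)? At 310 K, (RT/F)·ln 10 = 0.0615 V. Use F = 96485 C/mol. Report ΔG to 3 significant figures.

−405 kJ/mol

E°cell = −0.41 − (−1.65) = +1.24 V; the balanced reaction transfers n = 3 electrons.
Q = ([Cr^2+(aq)]^3·[Al^3+(aq)]) / [Cr^3+(aq)]^3 = 1.8×10^−8, so log Q = −7.744 and E = +1.24 − (0.0615/3)(−7.744) = +1.3988 V.
ΔG = −nFE = −(3)(96485)(+1.3988) J/mol = −405 kJ/mol.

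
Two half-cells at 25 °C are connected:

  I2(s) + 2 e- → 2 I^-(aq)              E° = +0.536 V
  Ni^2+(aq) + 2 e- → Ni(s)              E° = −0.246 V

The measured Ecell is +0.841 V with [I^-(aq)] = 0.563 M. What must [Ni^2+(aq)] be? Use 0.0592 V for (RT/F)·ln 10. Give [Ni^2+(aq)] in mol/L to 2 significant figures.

With I₂/I⁻ at the cathode and Ni²⁺/Ni at the anode, E°cell = +0.536 − (−0.246) = +0.782 V (n = 2).
Rearranging E = E° − (0.0592/n)·log Q gives log Q = 2(+0.782 − (+0.841))/0.0592 = −1.993.
The balanced reaction is I2(s) + Ni(s) → 2 I^-(aq) + Ni^2+(aq), so Q = [I^-(aq)]^2·[Ni^2+(aq)].
Solving for the unknown gives log [Ni^2+(aq)] = −1.494, so [Ni^2+(aq)] ≈ 0.032 M.

0.032 M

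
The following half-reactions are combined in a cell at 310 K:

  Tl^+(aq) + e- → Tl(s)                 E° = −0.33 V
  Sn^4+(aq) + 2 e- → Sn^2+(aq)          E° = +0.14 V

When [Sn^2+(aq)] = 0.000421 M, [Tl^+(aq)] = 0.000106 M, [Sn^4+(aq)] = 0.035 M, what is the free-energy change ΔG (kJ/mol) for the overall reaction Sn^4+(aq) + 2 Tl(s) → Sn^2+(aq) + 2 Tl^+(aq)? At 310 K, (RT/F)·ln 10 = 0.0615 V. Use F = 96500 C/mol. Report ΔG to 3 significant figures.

−149 kJ/mol

E°cell = +0.14 − (−0.33) = +0.47 V; the balanced reaction transfers n = 2 electrons.
Here Q = ([Sn^2+(aq)]·[Tl^+(aq)]^2) / [Sn^4+(aq)] = 1.35×10^−10 (log Q = −9.869), giving E = +0.47 − (0.0615/2)·(−9.869) = +0.7735 V.
Then ΔG = −nFE = −2 × 96500 × +0.7735 J/mol = −149 kJ/mol.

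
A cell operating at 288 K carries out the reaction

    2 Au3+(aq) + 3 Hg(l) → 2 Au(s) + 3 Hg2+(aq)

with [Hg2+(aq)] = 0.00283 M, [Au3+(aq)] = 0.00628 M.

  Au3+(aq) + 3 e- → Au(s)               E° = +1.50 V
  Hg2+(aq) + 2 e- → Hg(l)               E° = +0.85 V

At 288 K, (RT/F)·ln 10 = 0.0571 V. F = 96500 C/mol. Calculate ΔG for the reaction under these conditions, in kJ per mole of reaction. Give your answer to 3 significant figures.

E°cell = +1.50 − (+0.85) = +0.65 V; the balanced reaction transfers n = 6 electrons.
The reaction quotient is [Hg2+(aq)]^3 / [Au3+(aq)]^2 = 0.000575; by Nernst, E = +0.65 − (0.0571/6)(−3.241) = +0.6808 V.
Finally ΔG = −nFE = −(6)(96500 C/mol)(+0.6808 V) = −394 kJ/mol.

−394 kJ/mol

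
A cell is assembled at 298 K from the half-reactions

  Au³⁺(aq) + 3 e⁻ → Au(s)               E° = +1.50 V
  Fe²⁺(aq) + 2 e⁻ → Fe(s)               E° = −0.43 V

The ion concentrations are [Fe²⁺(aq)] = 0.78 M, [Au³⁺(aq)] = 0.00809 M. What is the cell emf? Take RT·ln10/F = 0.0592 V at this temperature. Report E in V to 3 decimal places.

+1.892 V

Since E°(Au³⁺/Au) > E°(Fe²⁺/Fe), Au³⁺/Au serves as the cathode.
E°cell = +1.50 − (−0.43) = +1.93 V, with n = 6 electrons transferred.
The balanced reaction is 2 Au³⁺(aq) + 3 Fe(s) → 2 Au(s) + 3 Fe²⁺(aq), so Q = [Fe²⁺(aq)]^3 / [Au³⁺(aq)]^2 = 7.25×10^3 and log Q = 3.860.
By the Nernst equation, E = +1.93 − (0.0592/6)·(3.860) = +1.892 V.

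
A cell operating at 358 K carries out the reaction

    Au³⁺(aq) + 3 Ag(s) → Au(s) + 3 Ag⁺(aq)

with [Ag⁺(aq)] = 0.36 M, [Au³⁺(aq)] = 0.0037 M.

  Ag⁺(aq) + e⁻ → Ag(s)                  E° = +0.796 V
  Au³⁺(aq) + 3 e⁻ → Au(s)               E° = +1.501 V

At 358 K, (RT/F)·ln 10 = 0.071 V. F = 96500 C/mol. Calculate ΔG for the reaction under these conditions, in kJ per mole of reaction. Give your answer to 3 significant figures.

The standard cell potential is +1.501 − (+0.796) = +0.705 V, with n = 3 electrons in the balanced equation.
The reaction quotient is [Ag⁺(aq)]^3 / [Au³⁺(aq)] = 12.6; by Nernst, E = +0.705 − (0.071/3)(1.101) = +0.6789 V.
Then ΔG = −nFE = −3 × 96500 × +0.6789 J/mol = −197 kJ/mol.

−197 kJ/mol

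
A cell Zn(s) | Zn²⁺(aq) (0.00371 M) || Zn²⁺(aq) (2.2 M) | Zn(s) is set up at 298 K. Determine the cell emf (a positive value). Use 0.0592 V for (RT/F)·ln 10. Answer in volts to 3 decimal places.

0.082 V

For a concentration cell E°cell = 0, since both electrodes use the same couple.
The compartment with the higher Zn²⁺(aq) concentration (2.2 M) acts as the cathode; ions are reduced there and produced at the dilute (0.00371 M) anode.
With n = 2, Ecell = −(0.0592/2)·log([dilute]/[conc]) = −(0.0592/2)·log(0.00371/2.2) = +0.082 V.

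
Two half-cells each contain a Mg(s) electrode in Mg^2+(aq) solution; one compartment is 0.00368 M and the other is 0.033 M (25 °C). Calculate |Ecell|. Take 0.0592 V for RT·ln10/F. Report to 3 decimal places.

For a concentration cell E°cell = 0, since both electrodes use the same couple.
The compartment with the higher Mg^2+(aq) concentration (0.033 M) acts as the cathode; ions are reduced there and produced at the dilute (0.00368 M) anode.
With n = 2, Ecell = −(0.0592/2)·log([dilute]/[conc]) = −(0.0592/2)·log(0.00368/0.033) = +0.028 V.

0.028 V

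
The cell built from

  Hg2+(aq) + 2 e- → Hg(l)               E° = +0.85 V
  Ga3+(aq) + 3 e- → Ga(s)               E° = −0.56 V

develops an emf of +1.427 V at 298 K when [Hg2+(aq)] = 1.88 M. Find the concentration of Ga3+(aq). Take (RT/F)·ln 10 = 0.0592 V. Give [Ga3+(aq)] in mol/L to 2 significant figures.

Hg²⁺/Hg is the cathode (higher E°); E°cell = +0.85 − (−0.56) = +1.41 V with n = 6.
Rearranging E = E° − (0.0592/n)·log Q gives log Q = 6(+1.41 − (+1.427))/0.0592 = −1.723.
Balancing electrons gives 3 Hg2+(aq) + 2 Ga(s) → 3 Hg(l) + 2 Ga3+(aq); thus Q = [Ga3+(aq)]^2 / [Hg2+(aq)]^3.
Substituting the known concentrations and solving, log [Ga3+(aq)] = −0.450 and [Ga3+(aq)] = 0.35 M.

0.35 M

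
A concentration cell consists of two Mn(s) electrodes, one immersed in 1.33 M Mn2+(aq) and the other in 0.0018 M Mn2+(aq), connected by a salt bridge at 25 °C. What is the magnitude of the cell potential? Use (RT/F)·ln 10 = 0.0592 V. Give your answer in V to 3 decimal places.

For a concentration cell E°cell = 0, since both electrodes use the same couple.
The compartment with the higher Mn2+(aq) concentration (1.33 M) acts as the cathode; ions are reduced there and produced at the dilute (0.0018 M) anode.
With n = 2, Ecell = −(0.0592/2)·log([dilute]/[conc]) = −(0.0592/2)·log(0.0018/1.33) = +0.085 V.

0.085 V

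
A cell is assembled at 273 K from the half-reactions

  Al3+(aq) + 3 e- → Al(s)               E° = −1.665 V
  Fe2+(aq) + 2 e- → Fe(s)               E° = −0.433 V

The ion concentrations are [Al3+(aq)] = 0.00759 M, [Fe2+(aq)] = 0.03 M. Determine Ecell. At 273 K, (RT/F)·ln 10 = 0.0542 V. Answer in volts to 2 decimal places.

+1.23 V

Fe²⁺/Fe is reduced (cathode, E° = −0.433 V) and Al³⁺/Al is oxidized (anode).
E°cell = E°cat − E°an = −0.433 − (−1.665) = +1.232 V; n = 6.
Balancing gives 3 Fe2+(aq) + 2 Al(s) → 3 Fe(s) + 2 Al3+(aq); hence Q = [Al3+(aq)]^2 / [Fe2+(aq)]^3 = 2.13 (log Q = 0.329).
E = E° − (0.0542/n)·log Q = +1.232 − (0.0542/6)(0.329) = +1.23 V.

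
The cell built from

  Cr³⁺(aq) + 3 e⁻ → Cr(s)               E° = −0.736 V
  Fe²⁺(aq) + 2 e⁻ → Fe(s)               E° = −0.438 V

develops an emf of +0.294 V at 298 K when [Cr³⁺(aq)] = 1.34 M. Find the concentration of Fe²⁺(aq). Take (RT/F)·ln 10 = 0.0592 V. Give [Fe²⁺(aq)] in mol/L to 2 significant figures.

0.89 M

The Fe²⁺/Fe couple has the larger reduction potential, so it is the cathode: E°cell = −0.438 − (−0.736) = +0.298 V and n = 6.
Rearranging E = E° − (0.0592/n)·log Q gives log Q = 6(+0.298 − (+0.294))/0.0592 = 0.405.
Balancing electrons gives 3 Fe²⁺(aq) + 2 Cr(s) → 3 Fe(s) + 2 Cr³⁺(aq); thus Q = [Cr³⁺(aq)]^2 / [Fe²⁺(aq)]^3.
Substituting the known concentrations and solving, log [Fe²⁺(aq)] = −0.050 and [Fe²⁺(aq)] = 0.89 M.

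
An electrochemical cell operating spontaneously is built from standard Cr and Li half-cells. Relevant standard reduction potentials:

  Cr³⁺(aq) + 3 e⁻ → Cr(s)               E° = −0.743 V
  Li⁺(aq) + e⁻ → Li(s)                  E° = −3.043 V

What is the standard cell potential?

+2.300 V

The Cr³⁺/Cr couple has the higher E°, so Cr ion is reduced (cathode) and Li is oxidized (anode).
E°cell = E°(cathode) − E°(anode) = −0.743 − (−3.043) = +2.300 V.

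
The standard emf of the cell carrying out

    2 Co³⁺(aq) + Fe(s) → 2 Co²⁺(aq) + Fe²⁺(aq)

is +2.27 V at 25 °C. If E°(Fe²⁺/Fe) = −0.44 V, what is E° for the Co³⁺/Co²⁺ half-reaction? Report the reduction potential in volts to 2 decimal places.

In the reaction as written the Co³⁺/Co²⁺ couple is reduced (cathode) and Fe²⁺/Fe is oxidized (anode), so E°cell = E°(Co³⁺/Co²⁺) − E°(Fe²⁺/Fe).
E°(Co³⁺/Co²⁺) = E°cell + E°(anode) = +2.27 + (−0.44) = +1.83 V.

+1.83 V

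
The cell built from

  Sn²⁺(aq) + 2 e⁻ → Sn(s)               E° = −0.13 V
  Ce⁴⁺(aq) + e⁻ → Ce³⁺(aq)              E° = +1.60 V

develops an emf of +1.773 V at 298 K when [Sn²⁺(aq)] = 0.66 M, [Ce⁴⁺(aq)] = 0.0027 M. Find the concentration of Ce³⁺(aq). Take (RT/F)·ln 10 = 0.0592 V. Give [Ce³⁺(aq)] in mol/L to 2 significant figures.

The Ce⁴⁺/Ce³⁺ couple has the larger reduction potential, so it is the cathode: E°cell = +1.60 − (−0.13) = +1.73 V and n = 2.
From the Nernst equation, log Q = n(E° − E)/0.0592 = 2·(+1.73 − (+1.773))/0.0592 = −1.453.
Balancing electrons gives 2 Ce⁴⁺(aq) + Sn(s) → 2 Ce³⁺(aq) + Sn²⁺(aq); thus Q = ([Ce³⁺(aq)]^2·[Sn²⁺(aq)]) / [Ce⁴⁺(aq)]^2.
Isolating [Ce³⁺(aq)] in Q = 10^{−1.453} yields log [Ce³⁺(aq)] = −3.205, i.e. 0.00062 M.

0.00062 M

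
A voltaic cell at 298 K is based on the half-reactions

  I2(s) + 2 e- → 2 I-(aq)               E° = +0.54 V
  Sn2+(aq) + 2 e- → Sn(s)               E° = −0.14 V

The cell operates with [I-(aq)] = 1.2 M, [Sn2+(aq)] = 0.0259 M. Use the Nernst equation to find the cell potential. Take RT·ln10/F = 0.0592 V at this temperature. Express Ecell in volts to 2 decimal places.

I₂/I⁻ is reduced (cathode, E° = +0.54 V) and Sn²⁺/Sn is oxidized (anode).
E°cell = +0.54 − (−0.14) = +0.68 V, with n = 2 electrons transferred.
For the overall reaction I2(s) + Sn(s) → 2 I-(aq) + Sn2+(aq), Q = [I-(aq)]^2·[Sn2+(aq)] = 0.0373, giving log Q = −1.428.
Applying E = E° − (RT ln10/nF)·log Q gives +0.68 − (0.0592/2)(−1.428) = +0.72 V.

+0.72 V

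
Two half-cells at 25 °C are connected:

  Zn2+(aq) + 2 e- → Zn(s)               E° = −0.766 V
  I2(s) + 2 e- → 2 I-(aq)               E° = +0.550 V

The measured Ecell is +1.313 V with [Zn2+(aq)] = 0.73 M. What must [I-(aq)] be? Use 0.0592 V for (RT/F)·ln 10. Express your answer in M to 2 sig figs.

1.3 M

I₂/I⁻ is the cathode (higher E°); E°cell = +0.550 − (−0.766) = +1.316 V with n = 2.
Rearranging E = E° − (0.0592/n)·log Q gives log Q = 2(+1.316 − (+1.313))/0.0592 = 0.101.
The balanced reaction is I2(s) + Zn(s) → 2 I-(aq) + Zn2+(aq), so Q = [I-(aq)]^2·[Zn2+(aq)].
Solving for the unknown gives log [I-(aq)] = 0.119, so [I-(aq)] ≈ 1.3 M.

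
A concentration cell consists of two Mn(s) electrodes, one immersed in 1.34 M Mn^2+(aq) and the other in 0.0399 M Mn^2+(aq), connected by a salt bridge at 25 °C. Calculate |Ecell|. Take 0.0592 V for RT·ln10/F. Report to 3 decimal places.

For a concentration cell E°cell = 0, since both electrodes use the same couple.
The compartment with the higher Mn^2+(aq) concentration (1.34 M) acts as the cathode; ions are reduced there and produced at the dilute (0.0399 M) anode.
With n = 2, Ecell = −(0.0592/2)·log([dilute]/[conc]) = −(0.0592/2)·log(0.0399/1.34) = +0.045 V.

0.045 V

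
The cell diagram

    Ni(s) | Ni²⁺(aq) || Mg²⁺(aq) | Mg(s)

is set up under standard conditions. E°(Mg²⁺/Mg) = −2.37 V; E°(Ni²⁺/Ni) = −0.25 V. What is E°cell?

−2.12 V

By convention the left-hand electrode in cell notation is the anode (oxidation) and the right-hand electrode is the cathode (reduction).
E°cell = E°(right) − E°(left) = −2.37 − (−0.25) = −2.12 V.
The negative sign shows that, as written, the cell would require an external voltage to drive the reaction.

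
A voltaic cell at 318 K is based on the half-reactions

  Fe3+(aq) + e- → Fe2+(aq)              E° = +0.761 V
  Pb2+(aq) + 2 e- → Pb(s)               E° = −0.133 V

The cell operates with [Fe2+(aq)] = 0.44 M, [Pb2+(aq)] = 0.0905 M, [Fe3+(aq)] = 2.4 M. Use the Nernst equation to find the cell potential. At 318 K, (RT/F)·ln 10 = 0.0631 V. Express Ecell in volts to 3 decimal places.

+0.973 V

Fe³⁺/Fe²⁺ is reduced (cathode, E° = +0.761 V) and Pb²⁺/Pb is oxidized (anode).
E°cell = E°cat − E°an = +0.761 − (−0.133) = +0.894 V; n = 2.
The balanced reaction is 2 Fe3+(aq) + Pb(s) → 2 Fe2+(aq) + Pb2+(aq), so Q = ([Fe2+(aq)]^2·[Pb2+(aq)]) / [Fe3+(aq)]^2 = 0.00304 and log Q = −2.517.
E = E° − (0.0631/n)·log Q = +0.894 − (0.0631/2)(−2.517) = +0.973 V.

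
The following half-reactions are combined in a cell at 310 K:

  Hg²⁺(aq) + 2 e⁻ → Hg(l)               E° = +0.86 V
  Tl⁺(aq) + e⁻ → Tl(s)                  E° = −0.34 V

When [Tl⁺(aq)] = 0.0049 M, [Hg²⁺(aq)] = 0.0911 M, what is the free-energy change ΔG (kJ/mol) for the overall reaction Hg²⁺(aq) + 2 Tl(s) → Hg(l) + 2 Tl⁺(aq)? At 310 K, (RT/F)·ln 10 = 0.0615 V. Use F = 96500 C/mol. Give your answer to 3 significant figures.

With Hg²⁺/Hg reduced at the cathode, E°cell = +0.86 − (−0.34) = +1.20 V and n = 2.
Q = [Tl⁺(aq)]^2 / [Hg²⁺(aq)] = 0.000264, so log Q = −3.579 and E = +1.20 − (0.0615/2)(−3.579) = +1.3101 V.
Then ΔG = −nFE = −2 × 96500 × +1.3101 J/mol = −253 kJ/mol.

−253 kJ/mol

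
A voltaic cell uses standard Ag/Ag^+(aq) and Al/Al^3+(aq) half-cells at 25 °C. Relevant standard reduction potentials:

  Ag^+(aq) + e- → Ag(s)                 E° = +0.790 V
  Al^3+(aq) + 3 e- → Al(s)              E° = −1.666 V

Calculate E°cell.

+2.456 V

Of the two couples in this cell, the one with the more positive reduction potential is reduced at the cathode: here that is Ag⁺/Ag (+0.790 V); Al³⁺/Al (−1.666 V) is the anode.
E°cell = E°(cathode) − E°(anode) = +0.790 − (−1.666) = +2.456 V.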